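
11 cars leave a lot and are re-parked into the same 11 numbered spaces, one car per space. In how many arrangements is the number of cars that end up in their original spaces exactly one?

Choose which one of the 11 is fixed: C(11,1) = 11.
The other 10 form a derangement: !10 = 1334961.
Total: 11 × 1334961 = 14684571.

14684571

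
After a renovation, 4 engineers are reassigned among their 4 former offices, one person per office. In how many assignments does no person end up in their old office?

!4 = 4! · Σ_{k=0}^{4} (-1)^k/k!
= 4! - 4!/1! + 4!/2! - 4!/3! + 4!/4!
= 24 - 24 + 12 - 4 + 1
= 9

9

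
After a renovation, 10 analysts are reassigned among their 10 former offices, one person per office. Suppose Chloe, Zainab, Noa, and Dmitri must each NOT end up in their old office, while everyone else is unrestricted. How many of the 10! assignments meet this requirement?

2399760

Inclusion-exclusion on the 4 forbidden self-matches:
Σ_{j=0}^{4} (-1)^j C(4,j)(10-j)!
= C(4,0)·10! - C(4,1)·9! + C(4,2)·8! - C(4,3)·7! + C(4,4)·6!
= 3628800 - 1451520 + 241920 - 20160 + 720
= 2399760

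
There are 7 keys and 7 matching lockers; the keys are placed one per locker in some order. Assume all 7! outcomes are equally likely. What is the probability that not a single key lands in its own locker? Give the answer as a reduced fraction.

103/280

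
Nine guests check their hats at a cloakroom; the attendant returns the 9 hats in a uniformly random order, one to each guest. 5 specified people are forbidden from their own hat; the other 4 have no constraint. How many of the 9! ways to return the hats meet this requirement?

Inclusion-exclusion on the 5 forbidden self-matches:
Σ_{j=0}^{5} (-1)^j C(5,j)(9-j)!
= C(5,0)·9! - C(5,1)·8! + C(5,2)·7! - C(5,3)·6! + C(5,4)·5! - C(5,5)·4!
= 362880 - 201600 + 50400 - 7200 + 600 - 24
= 205056

205056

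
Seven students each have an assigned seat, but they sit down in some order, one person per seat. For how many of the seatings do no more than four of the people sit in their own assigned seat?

5018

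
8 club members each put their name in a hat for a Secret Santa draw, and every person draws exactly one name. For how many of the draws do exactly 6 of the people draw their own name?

28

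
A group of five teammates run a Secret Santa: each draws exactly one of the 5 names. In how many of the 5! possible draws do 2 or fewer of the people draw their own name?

Sum C(5,i)·!(5-i) for i = 0..2:
  i=0: C(5,0)·!5 = 1·44 = 44
  i=1: C(5,1)·!4 = 5·9 = 45
  i=2: C(5,2)·!3 = 10·2 = 20
Total = 109.

109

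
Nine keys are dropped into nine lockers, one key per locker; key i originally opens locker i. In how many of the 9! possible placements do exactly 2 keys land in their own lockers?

66744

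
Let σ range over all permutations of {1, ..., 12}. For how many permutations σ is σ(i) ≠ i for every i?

By inclusion-exclusion, !12 = Σ (-1)^k · 12!/k! for k=0..12
= 12! - 12!/1! + 12!/2! - 12!/3! + 12!/4! - 12!/5! + 12!/6! - 12!/7! + 12!/8! - 12!/9! + 12!/10! - 12!/11! + 12!/12!
= 479001600 - 479001600 + 239500800 - 79833600 + 19958400 - 3991680 + 665280 - 95040 + 11880 - 1320 + 132 - 12 + 1
= 176214841

176214841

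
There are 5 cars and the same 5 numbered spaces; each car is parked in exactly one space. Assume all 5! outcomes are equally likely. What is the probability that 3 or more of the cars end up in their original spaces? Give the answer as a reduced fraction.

Favorable outcomes: Σ_{i≥3} C(5,i)·!(5-i) = 10·1 + 5·0 + 1·1 = 11.
Total outcomes: 5! = 120.
Probability = 11/120 = 11/120.

11/120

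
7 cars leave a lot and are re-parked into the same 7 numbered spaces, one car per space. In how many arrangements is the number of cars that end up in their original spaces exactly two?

Choose which 2 of the 7 are fixed: C(7,2) = 21.
The other 5 form a derangement: !5 = 44.
Total: 21 × 44 = 924.

924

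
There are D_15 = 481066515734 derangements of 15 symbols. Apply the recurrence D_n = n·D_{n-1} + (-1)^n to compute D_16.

7697064251745

D_16 = 16·481066515734 + 1 = 7697064251745.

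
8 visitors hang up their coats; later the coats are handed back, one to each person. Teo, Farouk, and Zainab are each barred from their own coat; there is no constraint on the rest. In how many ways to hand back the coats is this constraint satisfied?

Inclusion-exclusion on the 3 forbidden self-matches:
Σ_{j=0}^{3} (-1)^j C(3,j)(8-j)!
= C(3,0)·8! - C(3,1)·7! + C(3,2)·6! - C(3,3)·5!
= 40320 - 15120 + 2160 - 120
= 27240

27240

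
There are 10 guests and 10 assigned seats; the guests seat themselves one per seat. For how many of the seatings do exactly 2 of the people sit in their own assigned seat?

667485

Choose which 2 of the 10 are fixed: C(10,2) = 45.
The other 8 form a derangement: !8 = 14833.
Total: 45 × 14833 = 667485.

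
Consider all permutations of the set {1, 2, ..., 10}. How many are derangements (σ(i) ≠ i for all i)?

1334961

!10 is the nearest integer to 10!/e.
10! = 3628800, and 3628800/e ≈ 1334960.92, so !10 = 1334961.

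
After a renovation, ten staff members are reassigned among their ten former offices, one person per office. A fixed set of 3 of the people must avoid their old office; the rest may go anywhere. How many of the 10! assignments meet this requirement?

Inclusion-exclusion on the 3 forbidden self-matches:
Σ_{j=0}^{3} (-1)^j C(3,j)(10-j)!
= C(3,0)·10! - C(3,1)·9! + C(3,2)·8! - C(3,3)·7!
= 3628800 - 1088640 + 120960 - 5040
= 2656080

2656080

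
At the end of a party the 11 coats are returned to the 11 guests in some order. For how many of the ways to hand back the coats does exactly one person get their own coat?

14684571

Choose which one of the 11 is fixed: C(11,1) = 11.
The other 10 form a derangement: !10 = 1334961.
Total: 11 × 1334961 = 14684571.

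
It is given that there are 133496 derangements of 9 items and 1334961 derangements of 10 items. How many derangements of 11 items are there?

D_11 = (11-1)·(D_10 + D_9) = 10·(1334961 + 133496) = 10·1468457 = 14684570.

14684570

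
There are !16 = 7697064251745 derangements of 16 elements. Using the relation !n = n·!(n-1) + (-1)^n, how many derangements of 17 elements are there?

!17 = 17·7697064251745 - 1 = 130850092279664.

130850092279664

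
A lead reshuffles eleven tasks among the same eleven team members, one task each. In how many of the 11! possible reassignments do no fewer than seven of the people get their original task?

3356

Sum C(11,i)·!(11-i) for i = 7..11:
  i=7: C(11,7)·!4 = 330·9 = 2970
  i=8: C(11,8)·!3 = 165·2 = 330
  i=9: C(11,9)·!2 = 55·1 = 55
  i=10: C(11,10)·!1 = 11·0 = 0
  i=11: C(11,11)·!0 = 1·1 = 1
Total = 3356.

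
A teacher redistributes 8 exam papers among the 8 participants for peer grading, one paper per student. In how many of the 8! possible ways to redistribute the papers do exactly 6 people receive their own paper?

Pick the 6 fixed positions: C(8,6) = 28 ways.
The other 2 form a derangement: !2 = 1.
Total: 28 × 1 = 28.

28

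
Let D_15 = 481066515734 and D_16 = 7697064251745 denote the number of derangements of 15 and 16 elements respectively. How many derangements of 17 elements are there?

130850092279664

D_17 = (17-1)·(D_16 + D_15) = 16·(7697064251745 + 481066515734) = 16·8178130767479 = 130850092279664.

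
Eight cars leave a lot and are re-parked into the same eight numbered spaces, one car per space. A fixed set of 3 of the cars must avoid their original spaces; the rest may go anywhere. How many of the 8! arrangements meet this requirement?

Inclusion-exclusion on the 3 forbidden self-matches:
Σ_{j=0}^{3} (-1)^j C(3,j)(8-j)!
= C(3,0)·8! - C(3,1)·7! + C(3,2)·6! - C(3,3)·5!
= 40320 - 15120 + 2160 - 120
= 27240

27240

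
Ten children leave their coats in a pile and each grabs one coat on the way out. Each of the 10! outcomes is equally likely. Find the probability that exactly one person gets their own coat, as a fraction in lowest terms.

Favorable outcomes: C(10,1)·!9 = 10·133496 = 1334960.
Total outcomes: 10! = 3628800.
Probability = 1334960/3628800 = 16687/45360.

16687/45360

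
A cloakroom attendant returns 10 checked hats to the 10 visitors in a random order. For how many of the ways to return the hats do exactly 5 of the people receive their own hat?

11088

Choose which 5 of the 10 are fixed: C(10,5) = 252.
The other 5 form a derangement: !5 = 44.
Total: 252 × 44 = 11088.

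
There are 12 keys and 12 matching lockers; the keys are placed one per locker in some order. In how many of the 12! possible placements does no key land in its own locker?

By inclusion-exclusion, !12 = Σ (-1)^k · 12!/k! for k=0..12
= 12! - 12!/1! + 12!/2! - 12!/3! + 12!/4! - 12!/5! + 12!/6! - 12!/7! + 12!/8! - 12!/9! + 12!/10! - 12!/11! + 12!/12!
= 479001600 - 479001600 + 239500800 - 79833600 + 19958400 - 3991680 + 665280 - 95040 + 11880 - 1320 + 132 - 12 + 1
= 176214841

176214841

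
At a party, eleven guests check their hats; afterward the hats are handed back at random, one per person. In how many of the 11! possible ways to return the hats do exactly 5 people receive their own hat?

Choose which 5 of the 11 are fixed: C(11,5) = 462.
The other 6 form a derangement: !6 = 265.
Total: 462 × 265 = 122430.

122430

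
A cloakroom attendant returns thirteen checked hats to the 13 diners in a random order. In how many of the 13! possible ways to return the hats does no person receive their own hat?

The number of derangements of 13 is !13 = Σ_{k=0}^{13} (-1)^k·13!/k!
= 13! - 13!/1! + 13!/2! - 13!/3! + 13!/4! - 13!/5! + 13!/6! - 13!/7! + 13!/8! - 13!/9! + 13!/10! - 13!/11! + 13!/12! - 13!/13!
= 6227020800 - 6227020800 + 3113510400 - 1037836800 + 259459200 - 51891840 + 8648640 - 1235520 + 154440 - 17160 + 1716 - 156 + 13 - 1
= 2290792932

2290792932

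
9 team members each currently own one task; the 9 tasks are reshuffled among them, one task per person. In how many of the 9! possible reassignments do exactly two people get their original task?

Choose which 2 of the 9 are fixed: C(9,2) = 36.
The other 7 form a derangement: !7 = 1854.
Total: 36 × 1854 = 66744.

66744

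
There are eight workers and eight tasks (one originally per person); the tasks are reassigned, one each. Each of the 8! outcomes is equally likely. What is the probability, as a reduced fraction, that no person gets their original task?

2119/5760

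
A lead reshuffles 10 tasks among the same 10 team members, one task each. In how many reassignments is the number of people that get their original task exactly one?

Choose which one of the 10 is fixed: C(10,1) = 10.
The other 9 form a derangement: !9 = 133496.
Total: 10 × 133496 = 1334960.

1334960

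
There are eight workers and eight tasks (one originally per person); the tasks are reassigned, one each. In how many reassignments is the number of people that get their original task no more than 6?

40319

# with exactly i fixed is C(8,i)·!(8-i); sum over i=0..6:
  i=0: C(8,0)·!8 = 1·14833 = 14833
  i=1: C(8,1)·!7 = 8·1854 = 14832
  i=2: C(8,2)·!6 = 28·265 = 7420
  i=3: C(8,3)·!5 = 56·44 = 2464
  i=4: C(8,4)·!4 = 70·9 = 630
  i=5: C(8,5)·!3 = 56·2 = 112
  i=6: C(8,6)·!2 = 28·1 = 28
Total = 40319.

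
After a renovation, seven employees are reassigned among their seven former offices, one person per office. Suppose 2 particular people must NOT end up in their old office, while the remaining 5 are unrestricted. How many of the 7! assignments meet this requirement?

Let A_j be the event that the j-th constrained one is fixed. By inclusion-exclusion over the 2 events:
Σ_{j=0}^{2} (-1)^j C(2,j)(7-j)!
= C(2,0)·7! - C(2,1)·6! + C(2,2)·5!
= 5040 - 1440 + 120
= 3720

3720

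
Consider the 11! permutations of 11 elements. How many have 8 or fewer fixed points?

39916744

# with exactly i fixed is C(11,i)·!(11-i); sum over i=0..8:
  i=0: C(11,0)·!11 = 1·14684570 = 14684570
  i=1: C(11,1)·!10 = 11·1334961 = 14684571
  i=2: C(11,2)·!9 = 55·133496 = 7342280
  i=3: C(11,3)·!8 = 165·14833 = 2447445
  i=4: C(11,4)·!7 = 330·1854 = 611820
  i=5: C(11,5)·!6 = 462·265 = 122430
  i=6: C(11,6)·!5 = 462·44 = 20328
  i=7: C(11,7)·!4 = 330·9 = 2970
  i=8: C(11,8)·!3 = 165·2 = 330
Total = 39916744.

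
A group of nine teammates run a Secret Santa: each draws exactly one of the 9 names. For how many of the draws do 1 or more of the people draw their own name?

229384

# with exactly i fixed is C(9,i)·!(9-i); sum over i=1..9:
  i=1: C(9,1)·!8 = 9·14833 = 133497
  i=2: C(9,2)·!7 = 36·1854 = 66744
  i=3: C(9,3)·!6 = 84·265 = 22260
  i=4: C(9,4)·!5 = 126·44 = 5544
  i=5: C(9,5)·!4 = 126·9 = 1134
  i=6: C(9,6)·!3 = 84·2 = 168
  i=7: C(9,7)·!2 = 36·1 = 36
  i=8: C(9,8)·!1 = 9·0 = 0
  i=9: C(9,9)·!0 = 1·1 = 1
Total = 229384.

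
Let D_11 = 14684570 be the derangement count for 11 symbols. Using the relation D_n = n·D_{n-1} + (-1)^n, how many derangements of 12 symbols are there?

D_12 = 12·14684570 + 1 = 176214841.

176214841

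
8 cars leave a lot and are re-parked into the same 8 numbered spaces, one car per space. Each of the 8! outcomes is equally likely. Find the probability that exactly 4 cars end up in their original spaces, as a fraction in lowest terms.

1/64

Favorable outcomes: C(8,4)·!4 = 70·9 = 630.
Total outcomes: 8! = 40320.
Probability = 630/40320 = 1/64.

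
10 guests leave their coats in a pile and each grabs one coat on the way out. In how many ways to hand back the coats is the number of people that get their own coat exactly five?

Choose which 5 of the 10 are fixed: C(10,5) = 252.
The remaining 5 must be deranged: !5 = 44.
Total: 252 × 44 = 11088.

11088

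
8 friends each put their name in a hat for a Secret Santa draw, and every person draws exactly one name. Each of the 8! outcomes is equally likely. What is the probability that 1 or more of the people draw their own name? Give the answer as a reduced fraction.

Favorable outcomes: Σ_{i≥1} C(8,i)·!(8-i) = 8·1854 + 28·265 + 56·44 + 70·9 + 56·2 + 28·1 + 8·0 + 1·1 = 25487.
Total outcomes: 8! = 40320.
Probability = 25487/40320 = 3641/5760.

3641/5760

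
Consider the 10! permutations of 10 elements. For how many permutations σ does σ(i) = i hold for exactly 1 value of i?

1334960

Pick the single fixed position: C(10,1) = 10 ways.
The other 9 form a derangement: !9 = 133496.
Total: 10 × 133496 = 1334960.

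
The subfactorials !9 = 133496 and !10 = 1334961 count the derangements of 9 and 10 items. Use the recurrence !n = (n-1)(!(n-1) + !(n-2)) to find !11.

!11 = (11-1)·(!10 + !9) = 10·(1334961 + 133496) = 10·1468457 = 14684570.

14684570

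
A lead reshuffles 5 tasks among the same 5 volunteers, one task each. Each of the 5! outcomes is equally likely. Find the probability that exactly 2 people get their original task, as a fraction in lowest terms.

1/6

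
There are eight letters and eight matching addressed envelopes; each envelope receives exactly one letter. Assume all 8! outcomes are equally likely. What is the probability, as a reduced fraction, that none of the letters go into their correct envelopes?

2119/5760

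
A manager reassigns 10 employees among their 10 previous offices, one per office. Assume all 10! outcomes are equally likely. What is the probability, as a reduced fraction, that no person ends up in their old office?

16481/44800

Favorable outcomes: !10 = 1334961.
Total outcomes: 10! = 3628800.
Probability = 1334961/3628800 = 16481/44800.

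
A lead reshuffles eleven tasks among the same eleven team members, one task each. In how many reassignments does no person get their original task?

14684570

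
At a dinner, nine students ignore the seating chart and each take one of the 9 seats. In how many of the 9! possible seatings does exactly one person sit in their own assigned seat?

133497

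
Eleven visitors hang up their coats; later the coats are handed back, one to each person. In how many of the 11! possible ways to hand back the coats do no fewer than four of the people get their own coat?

757934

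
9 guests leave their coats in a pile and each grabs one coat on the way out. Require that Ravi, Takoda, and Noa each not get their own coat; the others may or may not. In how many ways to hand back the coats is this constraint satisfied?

Let A_j be the event that the j-th constrained one is fixed. By inclusion-exclusion over the 3 events:
Σ_{j=0}^{3} (-1)^j C(3,j)(9-j)!
= C(3,0)·9! - C(3,1)·8! + C(3,2)·7! - C(3,3)·6!
= 362880 - 120960 + 15120 - 720
= 256320

256320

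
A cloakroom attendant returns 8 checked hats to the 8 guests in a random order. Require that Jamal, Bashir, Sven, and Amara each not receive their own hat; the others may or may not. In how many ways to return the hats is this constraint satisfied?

24024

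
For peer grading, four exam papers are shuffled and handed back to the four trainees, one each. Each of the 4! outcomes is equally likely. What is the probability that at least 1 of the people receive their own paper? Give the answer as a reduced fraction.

5/8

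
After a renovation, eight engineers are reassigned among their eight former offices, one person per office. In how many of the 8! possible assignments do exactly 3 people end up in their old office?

2464

Pick the 3 fixed positions: C(8,3) = 56 ways.
The other 5 form a derangement: !5 = 44.
Total: 56 × 44 = 2464.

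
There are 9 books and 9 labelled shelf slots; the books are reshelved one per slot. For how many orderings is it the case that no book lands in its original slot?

133496

Use !n = n·!(n-1) + (-1)^n.
!9 = 9·14833 - 1 = 133496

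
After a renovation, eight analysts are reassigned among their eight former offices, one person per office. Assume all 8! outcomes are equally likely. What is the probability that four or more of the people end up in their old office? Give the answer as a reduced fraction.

257/13440

Favorable outcomes: Σ_{i≥4} C(8,i)·!(8-i) = 70·9 + 56·2 + 28·1 + 8·0 + 1·1 = 771.
Total outcomes: 8! = 40320.
Probability = 771/40320 = 257/13440.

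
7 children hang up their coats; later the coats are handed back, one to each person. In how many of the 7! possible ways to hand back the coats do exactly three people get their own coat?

315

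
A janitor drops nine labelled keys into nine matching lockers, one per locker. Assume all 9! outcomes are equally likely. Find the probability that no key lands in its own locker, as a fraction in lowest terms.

Favorable outcomes: !9 = 133496.
Total outcomes: 9! = 362880.
Probability = 133496/362880 = 16687/45360.

16687/45360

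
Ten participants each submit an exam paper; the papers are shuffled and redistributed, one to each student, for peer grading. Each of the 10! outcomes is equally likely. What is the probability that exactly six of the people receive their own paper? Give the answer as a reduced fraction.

1/1920

Favorable outcomes: C(10,6)·!4 = 210·9 = 1890.
Total outcomes: 10! = 3628800.
Probability = 1890/3628800 = 1/1920.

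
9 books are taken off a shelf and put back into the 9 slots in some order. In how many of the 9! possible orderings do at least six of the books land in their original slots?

205

Sum C(9,i)·!(9-i) for i = 6..9:
  i=6: C(9,6)·!3 = 84·2 = 168
  i=7: C(9,7)·!2 = 36·1 = 36
  i=8: C(9,8)·!1 = 9·0 = 0
  i=9: C(9,9)·!0 = 1·1 = 1
Total = 205.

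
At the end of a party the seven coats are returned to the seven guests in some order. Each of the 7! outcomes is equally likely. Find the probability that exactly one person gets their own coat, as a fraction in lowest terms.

Favorable outcomes: C(7,1)·!6 = 7·265 = 1855.
Total outcomes: 7! = 5040.
Probability = 1855/5040 = 53/144.

53/144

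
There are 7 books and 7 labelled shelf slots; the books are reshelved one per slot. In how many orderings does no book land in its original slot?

By inclusion-exclusion, !7 = Σ (-1)^k · 7!/k! for k=0..7
= 7! - 7!/1! + 7!/2! - 7!/3! + 7!/4! - 7!/5! + 7!/6! - 7!/7!
= 5040 - 5040 + 2520 - 840 + 210 - 42 + 7 - 1
= 1854

1854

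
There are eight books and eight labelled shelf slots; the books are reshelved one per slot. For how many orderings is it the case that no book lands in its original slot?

14833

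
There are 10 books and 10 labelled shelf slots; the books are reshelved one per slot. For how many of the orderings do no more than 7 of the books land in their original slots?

Sum C(10,i)·!(10-i) for i = 0..7:
  i=0: C(10,0)·!10 = 1·1334961 = 1334961
  i=1: C(10,1)·!9 = 10·133496 = 1334960
  i=2: C(10,2)·!8 = 45·14833 = 667485
  i=3: C(10,3)·!7 = 120·1854 = 222480
  i=4: C(10,4)·!6 = 210·265 = 55650
  i=5: C(10,5)·!5 = 252·44 = 11088
  i=6: C(10,6)·!4 = 210·9 = 1890
  i=7: C(10,7)·!3 = 120·2 = 240
Total = 3628754.

3628754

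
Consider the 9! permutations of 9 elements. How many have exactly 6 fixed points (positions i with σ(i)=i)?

Pick the 6 fixed positions: C(9,6) = 84 ways.
The remaining 3 must be deranged: !3 = 2.
Total: 84 × 2 = 168.

168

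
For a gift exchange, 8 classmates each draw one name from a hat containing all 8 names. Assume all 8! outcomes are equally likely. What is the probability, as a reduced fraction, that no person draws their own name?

2119/5760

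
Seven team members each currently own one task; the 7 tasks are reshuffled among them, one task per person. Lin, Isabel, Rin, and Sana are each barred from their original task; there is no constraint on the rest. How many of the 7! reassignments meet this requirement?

Inclusion-exclusion on the 4 forbidden self-matches:
Σ_{j=0}^{4} (-1)^j C(4,j)(7-j)!
= C(4,0)·7! - C(4,1)·6! + C(4,2)·5! - C(4,3)·4! + C(4,4)·3!
= 5040 - 2880 + 720 - 96 + 6
= 2790

2790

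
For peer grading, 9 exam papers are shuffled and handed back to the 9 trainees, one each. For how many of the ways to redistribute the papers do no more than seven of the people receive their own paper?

362879

# with exactly i fixed is C(9,i)·!(9-i); sum over i=0..7:
  i=0: C(9,0)·!9 = 1·133496 = 133496
  i=1: C(9,1)·!8 = 9·14833 = 133497
  i=2: C(9,2)·!7 = 36·1854 = 66744
  i=3: C(9,3)·!6 = 84·265 = 22260
  i=4: C(9,4)·!5 = 126·44 = 5544
  i=5: C(9,5)·!4 = 126·9 = 1134
  i=6: C(9,6)·!3 = 84·2 = 168
  i=7: C(9,7)·!2 = 36·1 = 36
Total = 362879.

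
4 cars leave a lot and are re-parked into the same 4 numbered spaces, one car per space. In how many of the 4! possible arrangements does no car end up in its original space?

9

Use !n = n·!(n-1) + (-1)^n.
!4 = 4·2 + 1 = 9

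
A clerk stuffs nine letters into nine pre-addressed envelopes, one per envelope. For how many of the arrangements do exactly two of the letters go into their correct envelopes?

66744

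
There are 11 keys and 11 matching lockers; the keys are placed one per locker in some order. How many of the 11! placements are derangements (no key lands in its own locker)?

Recurrence: !11 = 11·!10 + (-1)^11.
!11 = 11·1334961 - 1 = 14684570

14684570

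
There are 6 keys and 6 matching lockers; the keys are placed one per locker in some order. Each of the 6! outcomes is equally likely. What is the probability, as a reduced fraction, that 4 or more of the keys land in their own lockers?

1/45

Favorable outcomes: Σ_{i≥4} C(6,i)·!(6-i) = 15·1 + 6·0 + 1·1 = 16.
Total outcomes: 6! = 720.
Probability = 16/720 = 1/45.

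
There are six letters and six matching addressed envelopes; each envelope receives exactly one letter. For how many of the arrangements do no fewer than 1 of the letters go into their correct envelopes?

455

Sum C(6,i)·!(6-i) for i = 1..6:
  i=1: C(6,1)·!5 = 6·44 = 264
  i=2: C(6,2)·!4 = 15·9 = 135
  i=3: C(6,3)·!3 = 20·2 = 40
  i=4: C(6,4)·!2 = 15·1 = 15
  i=5: C(6,5)·!1 = 6·0 = 0
  i=6: C(6,6)·!0 = 1·1 = 1
Total = 455.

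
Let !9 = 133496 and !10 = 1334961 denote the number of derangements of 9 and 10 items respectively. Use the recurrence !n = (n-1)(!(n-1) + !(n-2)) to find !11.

14684570

!11 = (11-1)·(!10 + !9) = 10·(1334961 + 133496) = 10·1468457 = 14684570.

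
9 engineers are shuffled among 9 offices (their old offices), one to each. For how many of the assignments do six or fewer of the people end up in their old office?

Sum C(9,i)·!(9-i) for i = 0..6:
  i=0: C(9,0)·!9 = 1·133496 = 133496
  i=1: C(9,1)·!8 = 9·14833 = 133497
  i=2: C(9,2)·!7 = 36·1854 = 66744
  i=3: C(9,3)·!6 = 84·265 = 22260
  i=4: C(9,4)·!5 = 126·44 = 5544
  i=5: C(9,5)·!4 = 126·9 = 1134
  i=6: C(9,6)·!3 = 84·2 = 168
Total = 362843.

362843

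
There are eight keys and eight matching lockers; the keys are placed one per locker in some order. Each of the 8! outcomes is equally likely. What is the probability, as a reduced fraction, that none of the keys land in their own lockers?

Favorable outcomes: !8 = 14833.
Total outcomes: 8! = 40320.
Probability = 14833/40320 = 2119/5760.

2119/5760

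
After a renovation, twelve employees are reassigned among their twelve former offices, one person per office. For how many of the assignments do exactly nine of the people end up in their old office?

440

Choose which 9 of the 12 are fixed: C(12,9) = 220.
The remaining 3 must be deranged: !3 = 2.
Total: 220 × 2 = 440.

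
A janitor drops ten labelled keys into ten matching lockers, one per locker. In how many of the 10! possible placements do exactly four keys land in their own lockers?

55650

Pick the 4 fixed positions: C(10,4) = 210 ways.
The remaining 6 must be deranged: !6 = 265.
Total: 210 × 265 = 55650.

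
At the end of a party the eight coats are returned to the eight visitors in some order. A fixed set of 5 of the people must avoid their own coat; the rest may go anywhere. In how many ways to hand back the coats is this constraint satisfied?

Let A_j be the event that the j-th constrained one is fixed. By inclusion-exclusion over the 5 events:
Σ_{j=0}^{5} (-1)^j C(5,j)(8-j)!
= C(5,0)·8! - C(5,1)·7! + C(5,2)·6! - C(5,3)·5! + C(5,4)·4! - C(5,5)·3!
= 40320 - 25200 + 7200 - 1200 + 120 - 6
= 21234

21234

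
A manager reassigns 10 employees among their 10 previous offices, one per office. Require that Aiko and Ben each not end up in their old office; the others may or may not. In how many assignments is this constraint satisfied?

Let A_j be the event that the j-th constrained one is fixed. By inclusion-exclusion over the 2 events:
Σ_{j=0}^{2} (-1)^j C(2,j)(10-j)!
= C(2,0)·10! - C(2,1)·9! + C(2,2)·8!
= 3628800 - 725760 + 40320
= 2943360

2943360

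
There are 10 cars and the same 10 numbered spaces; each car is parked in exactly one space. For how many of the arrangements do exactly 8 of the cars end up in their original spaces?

45

Choose which 8 of the 10 are fixed: C(10,8) = 45.
The remaining 2 must be deranged: !2 = 1.
Total: 45 × 1 = 45.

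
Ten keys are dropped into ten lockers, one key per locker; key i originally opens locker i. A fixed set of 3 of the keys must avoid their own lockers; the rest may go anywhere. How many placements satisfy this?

2656080

Let A_j be the event that the j-th constrained one is fixed. By inclusion-exclusion over the 3 events:
Σ_{j=0}^{3} (-1)^j C(3,j)(10-j)!
= C(3,0)·10! - C(3,1)·9! + C(3,2)·8! - C(3,3)·7!
= 3628800 - 1088640 + 120960 - 5040
= 2656080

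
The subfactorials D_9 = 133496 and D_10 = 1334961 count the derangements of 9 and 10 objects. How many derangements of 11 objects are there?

14684570

D_11 = (11-1)·(D_10 + D_9) = 10·(1334961 + 133496) = 10·1468457 = 14684570.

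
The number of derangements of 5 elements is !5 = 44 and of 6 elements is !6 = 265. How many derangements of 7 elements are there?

!7 = (7-1)·(!6 + !5) = 6·(265 + 44) = 6·309 = 1854.

1854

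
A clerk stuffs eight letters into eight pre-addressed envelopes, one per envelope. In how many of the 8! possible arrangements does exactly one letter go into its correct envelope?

Pick the single fixed position: C(8,1) = 8 ways.
The remaining 7 must be deranged: !7 = 1854.
Total: 8 × 1854 = 14832.

14832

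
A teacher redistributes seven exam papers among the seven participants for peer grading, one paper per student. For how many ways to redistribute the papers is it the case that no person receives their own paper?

1854

The number of derangements of 7 is !7 = Σ_{k=0}^{7} (-1)^k·7!/k!
= 7! - 7!/1! + 7!/2! - 7!/3! + 7!/4! - 7!/5! + 7!/6! - 7!/7!
= 5040 - 5040 + 2520 - 840 + 210 - 42 + 7 - 1
= 1854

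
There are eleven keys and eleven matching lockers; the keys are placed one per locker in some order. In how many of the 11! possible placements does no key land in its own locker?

14684570

The subfactorial !11 = [11!/e] (nearest integer).
11! = 39916800, and 39916800/e ≈ 14684570.08, so !11 = 14684570.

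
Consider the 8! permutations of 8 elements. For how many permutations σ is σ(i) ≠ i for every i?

By inclusion-exclusion, !8 = Σ (-1)^k · 8!/k! for k=0..8
= 8! - 8!/1! + 8!/2! - 8!/3! + 8!/4! - 8!/5! + 8!/6! - 8!/7! + 8!/8!
= 40320 - 40320 + 20160 - 6720 + 1680 - 336 + 56 - 8 + 1
= 14833

14833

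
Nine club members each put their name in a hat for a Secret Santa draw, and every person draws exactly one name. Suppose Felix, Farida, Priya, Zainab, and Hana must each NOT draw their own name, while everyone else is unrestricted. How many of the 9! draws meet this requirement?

Let A_j be the event that the j-th constrained one is fixed. By inclusion-exclusion over the 5 events:
Σ_{j=0}^{5} (-1)^j C(5,j)(9-j)!
= C(5,0)·9! - C(5,1)·8! + C(5,2)·7! - C(5,3)·6! + C(5,4)·5! - C(5,5)·4!
= 362880 - 201600 + 50400 - 7200 + 600 - 24
= 205056

205056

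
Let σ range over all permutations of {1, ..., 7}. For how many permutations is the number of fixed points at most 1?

# with exactly i fixed is C(7,i)·!(7-i); sum over i=0..1:
  i=0: C(7,0)·!7 = 1·1854 = 1854
  i=1: C(7,1)·!6 = 7·265 = 1855
Total = 3709.

3709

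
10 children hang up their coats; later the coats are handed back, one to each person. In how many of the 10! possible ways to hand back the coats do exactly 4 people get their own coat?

55650

Pick the 4 fixed positions: C(10,4) = 210 ways.
The other 6 form a derangement: !6 = 265.
Total: 210 × 265 = 55650.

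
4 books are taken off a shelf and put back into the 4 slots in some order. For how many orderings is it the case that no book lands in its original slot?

9

The number of derangements of 4 is !4 = Σ_{k=0}^{4} (-1)^k·4!/k!
= 4! - 4!/1! + 4!/2! - 4!/3! + 4!/4!
= 24 - 24 + 12 - 4 + 1
= 9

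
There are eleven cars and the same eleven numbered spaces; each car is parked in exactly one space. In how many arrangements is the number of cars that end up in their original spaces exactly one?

Choose which one of the 11 is fixed: C(11,1) = 11.
The other 10 form a derangement: !10 = 1334961.
Total: 11 × 1334961 = 14684571.

14684571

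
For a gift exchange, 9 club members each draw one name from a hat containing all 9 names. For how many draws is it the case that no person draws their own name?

Use !n = (n-1)(!(n-1) + !(n-2)).
!9 = 8·(14833 + 1854) = 8·16687 = 133496

133496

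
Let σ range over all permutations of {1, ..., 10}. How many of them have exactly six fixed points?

1890

Pick the 6 fixed positions: C(10,6) = 210 ways.
The remaining 4 must be deranged: !4 = 9.
Total: 210 × 9 = 1890.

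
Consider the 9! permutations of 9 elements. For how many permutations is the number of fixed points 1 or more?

Sum C(9,i)·!(9-i) for i = 1..9:
  i=1: C(9,1)·!8 = 9·14833 = 133497
  i=2: C(9,2)·!7 = 36·1854 = 66744
  i=3: C(9,3)·!6 = 84·265 = 22260
  i=4: C(9,4)·!5 = 126·44 = 5544
  i=5: C(9,5)·!4 = 126·9 = 1134
  i=6: C(9,6)·!3 = 84·2 = 168
  i=7: C(9,7)·!2 = 36·1 = 36
  i=8: C(9,8)·!1 = 9·0 = 0
  i=9: C(9,9)·!0 = 1·1 = 1
Total = 229384.

229384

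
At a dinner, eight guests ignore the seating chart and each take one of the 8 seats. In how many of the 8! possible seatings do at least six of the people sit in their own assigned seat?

29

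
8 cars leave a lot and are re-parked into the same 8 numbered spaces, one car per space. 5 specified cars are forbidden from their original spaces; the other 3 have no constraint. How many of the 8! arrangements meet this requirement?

21234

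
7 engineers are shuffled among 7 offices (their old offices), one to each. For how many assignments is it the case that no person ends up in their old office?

1854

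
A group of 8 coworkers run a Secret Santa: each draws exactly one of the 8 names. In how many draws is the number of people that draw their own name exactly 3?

2464

Choose which 3 of the 8 are fixed: C(8,3) = 56.
The remaining 5 must be deranged: !5 = 44.
Total: 56 × 44 = 2464.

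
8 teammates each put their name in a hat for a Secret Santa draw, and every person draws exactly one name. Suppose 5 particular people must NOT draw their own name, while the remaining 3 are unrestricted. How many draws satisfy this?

21234

Let A_j be the event that the j-th constrained one is fixed. By inclusion-exclusion over the 5 events:
Σ_{j=0}^{5} (-1)^j C(5,j)(8-j)!
= C(5,0)·8! - C(5,1)·7! + C(5,2)·6! - C(5,3)·5! + C(5,4)·4! - C(5,5)·3!
= 40320 - 25200 + 7200 - 1200 + 120 - 6
= 21234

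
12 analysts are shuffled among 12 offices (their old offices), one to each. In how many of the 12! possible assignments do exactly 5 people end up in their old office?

1468368

Choose which 5 of the 12 are fixed: C(12,5) = 792.
The other 7 form a derangement: !7 = 1854.
Total: 792 × 1854 = 1468368.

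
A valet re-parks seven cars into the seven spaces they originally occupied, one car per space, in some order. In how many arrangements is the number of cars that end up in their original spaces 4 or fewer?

5018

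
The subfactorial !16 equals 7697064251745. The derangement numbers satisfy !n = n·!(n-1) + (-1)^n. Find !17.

130850092279664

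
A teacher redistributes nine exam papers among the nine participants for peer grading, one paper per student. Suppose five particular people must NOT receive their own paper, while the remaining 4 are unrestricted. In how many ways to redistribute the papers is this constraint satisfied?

205056

Inclusion-exclusion on the 5 forbidden self-matches:
Σ_{j=0}^{5} (-1)^j C(5,j)(9-j)!
= C(5,0)·9! - C(5,1)·8! + C(5,2)·7! - C(5,3)·6! + C(5,4)·5! - C(5,5)·4!
= 362880 - 201600 + 50400 - 7200 + 600 - 24
= 205056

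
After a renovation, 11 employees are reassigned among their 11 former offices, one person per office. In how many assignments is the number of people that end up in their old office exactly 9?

Pick the 9 fixed positions: C(11,9) = 55 ways.
The other 2 form a derangement: !2 = 1.
Total: 55 × 1 = 55.

55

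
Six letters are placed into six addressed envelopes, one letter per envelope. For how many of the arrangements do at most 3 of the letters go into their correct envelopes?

# with exactly i fixed is C(6,i)·!(6-i); sum over i=0..3:
  i=0: C(6,0)·!6 = 1·265 = 265
  i=1: C(6,1)·!5 = 6·44 = 264
  i=2: C(6,2)·!4 = 15·9 = 135
  i=3: C(6,3)·!3 = 20·2 = 40
Total = 704.

704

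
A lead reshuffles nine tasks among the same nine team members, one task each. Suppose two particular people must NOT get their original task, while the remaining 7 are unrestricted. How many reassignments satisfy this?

Let A_j be the event that the j-th constrained one is fixed. By inclusion-exclusion over the 2 events:
Σ_{j=0}^{2} (-1)^j C(2,j)(9-j)!
= C(2,0)·9! - C(2,1)·8! + C(2,2)·7!
= 362880 - 80640 + 5040
= 287280

287280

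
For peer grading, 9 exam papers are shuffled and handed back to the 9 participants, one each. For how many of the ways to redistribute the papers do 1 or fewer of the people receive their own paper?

Sum C(9,i)·!(9-i) for i = 0..1:
  i=0: C(9,0)·!9 = 1·133496 = 133496
  i=1: C(9,1)·!8 = 9·14833 = 133497
Total = 266993.

266993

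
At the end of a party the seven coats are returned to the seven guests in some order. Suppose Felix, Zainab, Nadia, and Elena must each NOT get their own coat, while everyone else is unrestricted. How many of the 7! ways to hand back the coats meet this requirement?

2790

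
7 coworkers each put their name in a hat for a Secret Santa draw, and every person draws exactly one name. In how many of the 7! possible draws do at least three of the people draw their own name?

# with exactly i fixed is C(7,i)·!(7-i); sum over i=3..7:
  i=3: C(7,3)·!4 = 35·9 = 315
  i=4: C(7,4)·!3 = 35·2 = 70
  i=5: C(7,5)·!2 = 21·1 = 21
  i=6: C(7,6)·!1 = 7·0 = 0
  i=7: C(7,7)·!0 = 1·1 = 1
Total = 407.

407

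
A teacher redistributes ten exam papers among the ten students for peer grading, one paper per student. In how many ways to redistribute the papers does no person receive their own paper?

By inclusion-exclusion, !10 = Σ (-1)^k · 10!/k! for k=0..10
= 10! - 10!/1! + 10!/2! - 10!/3! + 10!/4! - 10!/5! + 10!/6! - 10!/7! + 10!/8! - 10!/9! + 10!/10!
= 3628800 - 3628800 + 1814400 - 604800 + 151200 - 30240 + 5040 - 720 + 90 - 10 + 1
= 1334961

1334961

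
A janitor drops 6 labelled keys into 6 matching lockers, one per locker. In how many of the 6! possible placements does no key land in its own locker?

!6 = 6! · Σ_{k=0}^{6} (-1)^k/k!
= 6! - 6!/1! + 6!/2! - 6!/3! + 6!/4! - 6!/5! + 6!/6!
= 720 - 720 + 360 - 120 + 30 - 6 + 1
= 265

265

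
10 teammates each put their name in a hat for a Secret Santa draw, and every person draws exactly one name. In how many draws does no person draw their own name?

Use !n = n·!(n-1) + (-1)^n.
!10 = 10·133496 + 1 = 1334961

1334961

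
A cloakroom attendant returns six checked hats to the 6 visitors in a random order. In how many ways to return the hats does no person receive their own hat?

Recurrence: !6 = 6·!5 + (-1)^6.
!6 = 6·44 + 1 = 265

265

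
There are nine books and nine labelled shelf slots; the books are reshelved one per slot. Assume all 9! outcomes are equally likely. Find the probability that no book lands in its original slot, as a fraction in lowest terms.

16687/45360

Favorable outcomes: !9 = 133496.
Total outcomes: 9! = 362880.
Probability = 133496/362880 = 16687/45360.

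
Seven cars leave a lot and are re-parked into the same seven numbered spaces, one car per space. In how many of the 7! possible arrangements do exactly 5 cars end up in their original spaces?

Choose which 5 of the 7 are fixed: C(7,5) = 21.
The remaining 2 must be deranged: !2 = 1.
Total: 21 × 1 = 21.

21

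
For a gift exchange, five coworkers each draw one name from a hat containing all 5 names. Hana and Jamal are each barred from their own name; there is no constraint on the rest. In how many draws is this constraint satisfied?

Let A_j be the event that the j-th constrained one is fixed. By inclusion-exclusion over the 2 events:
Σ_{j=0}^{2} (-1)^j C(2,j)(5-j)!
= C(2,0)·5! - C(2,1)·4! + C(2,2)·3!
= 120 - 48 + 6
= 78

78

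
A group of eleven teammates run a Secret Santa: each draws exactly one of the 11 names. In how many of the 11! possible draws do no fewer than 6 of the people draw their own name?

# with exactly i fixed is C(11,i)·!(11-i); sum over i=6..11:
  i=6: C(11,6)·!5 = 462·44 = 20328
  i=7: C(11,7)·!4 = 330·9 = 2970
  i=8: C(11,8)·!3 = 165·2 = 330
  i=9: C(11,9)·!2 = 55·1 = 55
  i=10: C(11,10)·!1 = 11·0 = 0
  i=11: C(11,11)·!0 = 1·1 = 1
Total = 23684.

23684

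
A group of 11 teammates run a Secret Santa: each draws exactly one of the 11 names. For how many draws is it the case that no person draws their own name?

14684570

Use !n = (n-1)(!(n-1) + !(n-2)).
!11 = 10·(1334961 + 133496) = 10·1468457 = 14684570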